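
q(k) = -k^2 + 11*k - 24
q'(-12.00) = 35.00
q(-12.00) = -300.00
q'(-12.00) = 35.00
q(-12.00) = -300.00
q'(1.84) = 7.32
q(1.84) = -7.15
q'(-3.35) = 17.70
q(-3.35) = -72.07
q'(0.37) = 10.26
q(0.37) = -20.07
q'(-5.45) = 21.90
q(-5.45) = -113.65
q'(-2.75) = 16.50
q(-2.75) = -61.81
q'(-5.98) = 22.96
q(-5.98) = -125.54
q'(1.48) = 8.04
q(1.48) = -9.91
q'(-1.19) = 13.38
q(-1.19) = -38.51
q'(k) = 11 - 2*k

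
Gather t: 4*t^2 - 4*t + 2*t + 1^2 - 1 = 4*t^2 - 2*t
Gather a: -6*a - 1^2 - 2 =-6*a - 3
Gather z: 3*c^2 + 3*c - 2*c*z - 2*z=3*c^2 + 3*c + z*(-2*c - 2)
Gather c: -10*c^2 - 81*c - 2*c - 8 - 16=-10*c^2 - 83*c - 24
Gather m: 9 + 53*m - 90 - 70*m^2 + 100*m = -70*m^2 + 153*m - 81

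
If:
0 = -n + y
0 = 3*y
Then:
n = 0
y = 0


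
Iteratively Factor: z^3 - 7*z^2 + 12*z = (z - 3)*(z^2 - 4*z) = z*(z - 3)*(z - 4)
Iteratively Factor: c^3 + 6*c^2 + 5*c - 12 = (c - 1)*(c^2 + 7*c + 12) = (c - 1)*(c + 4)*(c + 3)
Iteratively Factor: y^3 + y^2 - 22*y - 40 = (y - 5)*(y^2 + 6*y + 8) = (y - 5)*(y + 2)*(y + 4)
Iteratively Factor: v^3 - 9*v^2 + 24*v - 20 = (v - 5)*(v^2 - 4*v + 4) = (v - 5)*(v - 2)*(v - 2)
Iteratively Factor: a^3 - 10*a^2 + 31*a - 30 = (a - 2)*(a^2 - 8*a + 15) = (a - 5)*(a - 2)*(a - 3)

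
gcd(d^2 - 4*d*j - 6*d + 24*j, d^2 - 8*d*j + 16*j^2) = d - 4*j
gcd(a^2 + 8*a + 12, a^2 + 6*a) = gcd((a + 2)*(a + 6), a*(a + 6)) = a + 6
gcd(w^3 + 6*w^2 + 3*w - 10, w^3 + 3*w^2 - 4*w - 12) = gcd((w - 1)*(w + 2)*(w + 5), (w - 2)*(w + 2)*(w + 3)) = w + 2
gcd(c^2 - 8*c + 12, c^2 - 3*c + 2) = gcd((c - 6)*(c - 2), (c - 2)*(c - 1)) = c - 2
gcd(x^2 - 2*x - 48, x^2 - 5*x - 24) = x - 8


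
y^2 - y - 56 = (y - 8)*(y + 7)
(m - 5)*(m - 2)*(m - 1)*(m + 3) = m^4 - 5*m^3 - 7*m^2 + 41*m - 30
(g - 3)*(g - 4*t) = g^2 - 4*g*t - 3*g + 12*t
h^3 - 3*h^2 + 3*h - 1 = (h - 1)^3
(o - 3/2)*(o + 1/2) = o^2 - o - 3/4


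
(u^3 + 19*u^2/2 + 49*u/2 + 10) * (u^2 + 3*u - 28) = u^5 + 25*u^4/2 + 25*u^3 - 365*u^2/2 - 656*u - 280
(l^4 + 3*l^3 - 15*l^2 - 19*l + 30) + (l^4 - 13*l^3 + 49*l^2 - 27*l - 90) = 2*l^4 - 10*l^3 + 34*l^2 - 46*l - 60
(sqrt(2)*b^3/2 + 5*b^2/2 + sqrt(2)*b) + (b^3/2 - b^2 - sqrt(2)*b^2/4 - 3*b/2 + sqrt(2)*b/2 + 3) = b^3/2 + sqrt(2)*b^3/2 - sqrt(2)*b^2/4 + 3*b^2/2 - 3*b/2 + 3*sqrt(2)*b/2 + 3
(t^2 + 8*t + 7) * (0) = 0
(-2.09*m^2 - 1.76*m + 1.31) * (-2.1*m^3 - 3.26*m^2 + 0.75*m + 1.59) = 4.389*m^5 + 10.5094*m^4 + 1.4191*m^3 - 8.9137*m^2 - 1.8159*m + 2.0829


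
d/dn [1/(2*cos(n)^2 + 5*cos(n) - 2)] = (4*cos(n) + 5)*sin(n)/(5*cos(n) + cos(2*n) - 1)^2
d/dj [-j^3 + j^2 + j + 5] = -3*j^2 + 2*j + 1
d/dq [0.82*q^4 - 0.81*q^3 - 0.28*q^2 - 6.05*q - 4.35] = 3.28*q^3 - 2.43*q^2 - 0.56*q - 6.05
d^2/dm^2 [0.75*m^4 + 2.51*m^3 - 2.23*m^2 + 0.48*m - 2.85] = 9.0*m^2 + 15.06*m - 4.46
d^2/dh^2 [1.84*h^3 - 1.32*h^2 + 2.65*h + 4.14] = 11.04*h - 2.64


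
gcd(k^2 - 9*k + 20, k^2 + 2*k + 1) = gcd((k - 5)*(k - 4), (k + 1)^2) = 1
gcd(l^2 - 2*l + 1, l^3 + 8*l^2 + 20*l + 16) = 1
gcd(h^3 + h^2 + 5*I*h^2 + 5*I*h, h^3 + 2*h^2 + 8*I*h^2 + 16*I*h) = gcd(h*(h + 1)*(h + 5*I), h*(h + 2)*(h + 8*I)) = h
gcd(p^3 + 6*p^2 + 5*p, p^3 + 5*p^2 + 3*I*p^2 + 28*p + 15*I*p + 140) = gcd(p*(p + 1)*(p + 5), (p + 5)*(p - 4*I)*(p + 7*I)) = p + 5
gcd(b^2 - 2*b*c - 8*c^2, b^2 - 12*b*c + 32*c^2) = b - 4*c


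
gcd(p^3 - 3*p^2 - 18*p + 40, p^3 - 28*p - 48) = p + 4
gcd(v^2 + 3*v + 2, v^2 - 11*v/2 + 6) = 1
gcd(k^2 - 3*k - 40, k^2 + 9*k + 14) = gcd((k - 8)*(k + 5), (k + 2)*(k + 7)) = 1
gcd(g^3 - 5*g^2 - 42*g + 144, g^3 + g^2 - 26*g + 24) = g + 6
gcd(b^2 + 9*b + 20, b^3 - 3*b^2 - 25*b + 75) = b + 5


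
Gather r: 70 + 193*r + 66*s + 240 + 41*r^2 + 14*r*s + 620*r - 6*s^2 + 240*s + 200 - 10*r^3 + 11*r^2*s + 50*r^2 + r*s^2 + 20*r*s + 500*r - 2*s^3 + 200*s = -10*r^3 + r^2*(11*s + 91) + r*(s^2 + 34*s + 1313) - 2*s^3 - 6*s^2 + 506*s + 510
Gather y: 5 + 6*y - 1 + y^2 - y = y^2 + 5*y + 4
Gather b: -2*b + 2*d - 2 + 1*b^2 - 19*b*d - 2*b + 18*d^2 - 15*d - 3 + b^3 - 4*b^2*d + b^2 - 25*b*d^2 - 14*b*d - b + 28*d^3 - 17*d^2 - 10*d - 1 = b^3 + b^2*(2 - 4*d) + b*(-25*d^2 - 33*d - 5) + 28*d^3 + d^2 - 23*d - 6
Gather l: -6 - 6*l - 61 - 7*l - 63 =-13*l - 130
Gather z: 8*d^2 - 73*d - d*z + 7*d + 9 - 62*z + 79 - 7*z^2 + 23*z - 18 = 8*d^2 - 66*d - 7*z^2 + z*(-d - 39) + 70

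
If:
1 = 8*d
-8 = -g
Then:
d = 1/8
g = 8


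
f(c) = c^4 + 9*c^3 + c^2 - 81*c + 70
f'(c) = 4*c^3 + 27*c^2 + 2*c - 81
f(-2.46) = 177.95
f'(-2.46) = 17.93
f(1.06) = -2.75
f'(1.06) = -43.78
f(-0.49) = 108.93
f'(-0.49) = -75.97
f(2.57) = 64.83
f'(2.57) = 170.37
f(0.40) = 38.36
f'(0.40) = -75.62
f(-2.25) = 180.43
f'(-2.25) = 5.62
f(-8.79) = 716.63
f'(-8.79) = -729.06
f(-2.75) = 170.33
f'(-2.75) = 34.50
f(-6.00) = -56.00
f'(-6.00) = 15.00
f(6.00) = 2860.00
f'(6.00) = 1767.00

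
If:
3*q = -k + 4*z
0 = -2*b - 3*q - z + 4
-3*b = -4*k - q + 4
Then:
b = 56/13 - 59*z/13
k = 60/13 - 53*z/13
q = 35*z/13 - 20/13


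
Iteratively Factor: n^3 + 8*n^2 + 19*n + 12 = (n + 4)*(n^2 + 4*n + 3) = (n + 1)*(n + 4)*(n + 3)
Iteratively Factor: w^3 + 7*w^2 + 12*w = (w)*(w^2 + 7*w + 12) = w*(w + 4)*(w + 3)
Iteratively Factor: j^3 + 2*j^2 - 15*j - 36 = (j + 3)*(j^2 - j - 12) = (j + 3)^2*(j - 4)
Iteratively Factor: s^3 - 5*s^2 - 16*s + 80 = (s + 4)*(s^2 - 9*s + 20) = (s - 5)*(s + 4)*(s - 4)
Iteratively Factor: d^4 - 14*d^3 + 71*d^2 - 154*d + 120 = (d - 4)*(d^3 - 10*d^2 + 31*d - 30) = (d - 4)*(d - 3)*(d^2 - 7*d + 10) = (d - 4)*(d - 3)*(d - 2)*(d - 5)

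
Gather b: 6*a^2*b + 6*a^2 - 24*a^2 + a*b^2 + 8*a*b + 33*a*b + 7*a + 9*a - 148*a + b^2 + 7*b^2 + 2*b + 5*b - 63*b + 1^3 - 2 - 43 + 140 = -18*a^2 - 132*a + b^2*(a + 8) + b*(6*a^2 + 41*a - 56) + 96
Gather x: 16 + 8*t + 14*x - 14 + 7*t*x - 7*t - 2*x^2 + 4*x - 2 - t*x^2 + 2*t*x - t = x^2*(-t - 2) + x*(9*t + 18)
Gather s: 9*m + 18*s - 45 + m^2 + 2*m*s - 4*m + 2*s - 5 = m^2 + 5*m + s*(2*m + 20) - 50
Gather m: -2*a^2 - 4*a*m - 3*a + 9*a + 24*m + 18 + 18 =-2*a^2 + 6*a + m*(24 - 4*a) + 36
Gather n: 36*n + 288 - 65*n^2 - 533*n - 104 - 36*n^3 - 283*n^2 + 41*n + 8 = -36*n^3 - 348*n^2 - 456*n + 192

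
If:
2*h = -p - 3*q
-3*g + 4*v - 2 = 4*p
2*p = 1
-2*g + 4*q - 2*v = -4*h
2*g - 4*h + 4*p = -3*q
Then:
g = -42/55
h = -1/220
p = 1/2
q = -9/55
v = 47/110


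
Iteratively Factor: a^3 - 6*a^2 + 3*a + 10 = (a + 1)*(a^2 - 7*a + 10) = (a - 2)*(a + 1)*(a - 5)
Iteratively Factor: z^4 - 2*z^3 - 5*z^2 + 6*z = (z - 3)*(z^3 + z^2 - 2*z) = (z - 3)*(z - 1)*(z^2 + 2*z) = (z - 3)*(z - 1)*(z + 2)*(z)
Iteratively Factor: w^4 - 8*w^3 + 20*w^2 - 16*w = (w - 2)*(w^3 - 6*w^2 + 8*w) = (w - 4)*(w - 2)*(w^2 - 2*w) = w*(w - 4)*(w - 2)*(w - 2)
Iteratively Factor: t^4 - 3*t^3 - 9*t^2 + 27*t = (t - 3)*(t^3 - 9*t) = t*(t - 3)*(t^2 - 9) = t*(t - 3)*(t + 3)*(t - 3)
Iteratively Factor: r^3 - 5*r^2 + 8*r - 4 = (r - 1)*(r^2 - 4*r + 4) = (r - 2)*(r - 1)*(r - 2)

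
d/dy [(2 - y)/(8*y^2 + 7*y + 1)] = (-8*y^2 - 7*y + (y - 2)*(16*y + 7) - 1)/(8*y^2 + 7*y + 1)^2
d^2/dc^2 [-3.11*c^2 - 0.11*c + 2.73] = -6.22000000000000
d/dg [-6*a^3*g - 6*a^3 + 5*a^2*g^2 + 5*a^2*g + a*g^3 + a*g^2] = a*(-6*a^2 + 10*a*g + 5*a + 3*g^2 + 2*g)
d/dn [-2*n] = -2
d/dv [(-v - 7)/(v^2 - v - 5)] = (-v^2 + v + (v + 7)*(2*v - 1) + 5)/(-v^2 + v + 5)^2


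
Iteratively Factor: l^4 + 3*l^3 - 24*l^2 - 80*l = (l)*(l^3 + 3*l^2 - 24*l - 80) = l*(l + 4)*(l^2 - l - 20) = l*(l - 5)*(l + 4)*(l + 4)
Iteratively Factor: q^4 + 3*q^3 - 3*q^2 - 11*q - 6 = (q + 3)*(q^3 - 3*q - 2) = (q + 1)*(q + 3)*(q^2 - q - 2) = (q - 2)*(q + 1)*(q + 3)*(q + 1)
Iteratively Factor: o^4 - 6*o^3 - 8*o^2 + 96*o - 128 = (o - 4)*(o^3 - 2*o^2 - 16*o + 32) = (o - 4)*(o - 2)*(o^2 - 16) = (o - 4)*(o - 2)*(o + 4)*(o - 4)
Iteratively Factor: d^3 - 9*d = (d)*(d^2 - 9) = d*(d + 3)*(d - 3)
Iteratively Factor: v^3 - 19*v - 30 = (v + 2)*(v^2 - 2*v - 15) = (v - 5)*(v + 2)*(v + 3)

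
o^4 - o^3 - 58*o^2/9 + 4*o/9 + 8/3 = (o - 3)*(o - 2/3)*(o + 2/3)*(o + 2)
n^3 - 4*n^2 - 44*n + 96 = (n - 8)*(n - 2)*(n + 6)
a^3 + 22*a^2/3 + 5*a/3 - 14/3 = (a - 2/3)*(a + 1)*(a + 7)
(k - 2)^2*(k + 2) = k^3 - 2*k^2 - 4*k + 8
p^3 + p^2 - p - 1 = (p - 1)*(p + 1)^2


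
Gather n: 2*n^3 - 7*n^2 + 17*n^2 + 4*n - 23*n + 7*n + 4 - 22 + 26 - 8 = 2*n^3 + 10*n^2 - 12*n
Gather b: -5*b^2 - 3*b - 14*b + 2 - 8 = -5*b^2 - 17*b - 6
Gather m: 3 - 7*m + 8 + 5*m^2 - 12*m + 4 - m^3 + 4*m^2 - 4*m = -m^3 + 9*m^2 - 23*m + 15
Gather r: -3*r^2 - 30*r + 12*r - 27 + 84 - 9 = -3*r^2 - 18*r + 48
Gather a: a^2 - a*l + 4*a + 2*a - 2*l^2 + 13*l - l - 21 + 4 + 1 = a^2 + a*(6 - l) - 2*l^2 + 12*l - 16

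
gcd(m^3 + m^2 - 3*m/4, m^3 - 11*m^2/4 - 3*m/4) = m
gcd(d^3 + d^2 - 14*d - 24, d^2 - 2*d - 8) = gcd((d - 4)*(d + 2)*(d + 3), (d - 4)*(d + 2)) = d^2 - 2*d - 8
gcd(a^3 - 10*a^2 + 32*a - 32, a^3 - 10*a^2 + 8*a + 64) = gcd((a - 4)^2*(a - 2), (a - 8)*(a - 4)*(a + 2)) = a - 4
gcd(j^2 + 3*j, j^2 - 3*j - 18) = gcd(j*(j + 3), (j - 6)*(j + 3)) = j + 3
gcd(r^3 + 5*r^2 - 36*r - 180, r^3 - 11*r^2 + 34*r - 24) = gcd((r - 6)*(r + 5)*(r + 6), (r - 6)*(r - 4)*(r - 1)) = r - 6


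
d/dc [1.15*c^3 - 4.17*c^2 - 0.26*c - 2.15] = 3.45*c^2 - 8.34*c - 0.26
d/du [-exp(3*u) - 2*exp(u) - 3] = (-3*exp(2*u) - 2)*exp(u)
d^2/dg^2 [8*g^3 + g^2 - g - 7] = 48*g + 2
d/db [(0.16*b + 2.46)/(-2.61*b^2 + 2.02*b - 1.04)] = (0.4176*b^2 + 12.8412*b - 5.1356)/(6.8121*b^4 - 10.5444*b^3 + 9.5092*b^2 - 4.2016*b + 1.0816)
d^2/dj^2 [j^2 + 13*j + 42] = 2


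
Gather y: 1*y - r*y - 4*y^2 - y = -r*y - 4*y^2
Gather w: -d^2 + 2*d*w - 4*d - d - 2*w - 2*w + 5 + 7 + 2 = -d^2 - 5*d + w*(2*d - 4) + 14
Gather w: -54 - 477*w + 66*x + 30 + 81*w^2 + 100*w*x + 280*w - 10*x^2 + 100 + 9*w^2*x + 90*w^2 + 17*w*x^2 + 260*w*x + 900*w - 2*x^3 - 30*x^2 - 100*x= w^2*(9*x + 171) + w*(17*x^2 + 360*x + 703) - 2*x^3 - 40*x^2 - 34*x + 76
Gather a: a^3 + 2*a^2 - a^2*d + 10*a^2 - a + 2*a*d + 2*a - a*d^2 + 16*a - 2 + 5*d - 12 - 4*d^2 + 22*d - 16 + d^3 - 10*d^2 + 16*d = a^3 + a^2*(12 - d) + a*(-d^2 + 2*d + 17) + d^3 - 14*d^2 + 43*d - 30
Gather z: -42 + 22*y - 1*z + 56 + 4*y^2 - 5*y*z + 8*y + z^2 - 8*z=4*y^2 + 30*y + z^2 + z*(-5*y - 9) + 14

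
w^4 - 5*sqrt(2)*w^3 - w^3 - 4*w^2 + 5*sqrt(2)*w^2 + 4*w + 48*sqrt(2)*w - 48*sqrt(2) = (w - 1)*(w - 4*sqrt(2))*(w - 3*sqrt(2))*(w + 2*sqrt(2))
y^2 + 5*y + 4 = (y + 1)*(y + 4)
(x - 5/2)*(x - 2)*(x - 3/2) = x^3 - 6*x^2 + 47*x/4 - 15/2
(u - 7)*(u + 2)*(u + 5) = u^3 - 39*u - 70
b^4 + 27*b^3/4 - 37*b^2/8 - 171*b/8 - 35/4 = (b - 2)*(b + 1/2)*(b + 5/4)*(b + 7)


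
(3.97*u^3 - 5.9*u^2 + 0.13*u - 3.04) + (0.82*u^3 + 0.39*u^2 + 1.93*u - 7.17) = 4.79*u^3 - 5.51*u^2 + 2.06*u - 10.21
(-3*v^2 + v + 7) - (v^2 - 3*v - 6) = -4*v^2 + 4*v + 13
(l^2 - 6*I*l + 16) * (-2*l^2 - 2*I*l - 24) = -2*l^4 + 10*I*l^3 - 68*l^2 + 112*I*l - 384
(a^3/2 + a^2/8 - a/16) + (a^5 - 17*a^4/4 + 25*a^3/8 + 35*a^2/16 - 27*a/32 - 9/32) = a^5 - 17*a^4/4 + 29*a^3/8 + 37*a^2/16 - 29*a/32 - 9/32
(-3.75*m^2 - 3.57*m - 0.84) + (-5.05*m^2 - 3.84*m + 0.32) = -8.8*m^2 - 7.41*m - 0.52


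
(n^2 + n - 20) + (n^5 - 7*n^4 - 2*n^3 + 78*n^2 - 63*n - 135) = n^5 - 7*n^4 - 2*n^3 + 79*n^2 - 62*n - 155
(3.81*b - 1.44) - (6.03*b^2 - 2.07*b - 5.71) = -6.03*b^2 + 5.88*b + 4.27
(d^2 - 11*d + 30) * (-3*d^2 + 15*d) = -3*d^4 + 48*d^3 - 255*d^2 + 450*d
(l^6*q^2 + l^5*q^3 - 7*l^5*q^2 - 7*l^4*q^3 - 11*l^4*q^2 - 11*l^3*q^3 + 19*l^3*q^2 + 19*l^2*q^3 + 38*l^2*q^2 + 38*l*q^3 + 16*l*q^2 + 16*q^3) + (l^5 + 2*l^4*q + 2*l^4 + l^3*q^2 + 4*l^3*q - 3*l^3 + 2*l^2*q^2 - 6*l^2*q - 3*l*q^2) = l^6*q^2 + l^5*q^3 - 7*l^5*q^2 + l^5 - 7*l^4*q^3 - 11*l^4*q^2 + 2*l^4*q + 2*l^4 - 11*l^3*q^3 + 20*l^3*q^2 + 4*l^3*q - 3*l^3 + 19*l^2*q^3 + 40*l^2*q^2 - 6*l^2*q + 38*l*q^3 + 13*l*q^2 + 16*q^3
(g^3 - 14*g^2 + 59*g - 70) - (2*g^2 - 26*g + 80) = g^3 - 16*g^2 + 85*g - 150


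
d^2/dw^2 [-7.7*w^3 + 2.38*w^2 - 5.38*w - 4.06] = 4.76 - 46.2*w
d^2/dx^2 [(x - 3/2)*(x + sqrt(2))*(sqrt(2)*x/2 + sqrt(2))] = 3*sqrt(2)*x + sqrt(2)/2 + 2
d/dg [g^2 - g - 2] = 2*g - 1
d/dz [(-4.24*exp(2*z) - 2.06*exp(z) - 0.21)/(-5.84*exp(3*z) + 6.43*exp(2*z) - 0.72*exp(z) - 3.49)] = (-24.7616*exp(4*z) - 24.0608*exp(3*z) + 12.6194*exp(2*z) + 32.2958*exp(z) + 7.0382)*exp(z)/(34.1056*exp(6*z) - 75.1024*exp(5*z) + 49.7545*exp(4*z) + 31.504*exp(3*z) - 44.363*exp(2*z) + 5.0256*exp(z) + 12.1801)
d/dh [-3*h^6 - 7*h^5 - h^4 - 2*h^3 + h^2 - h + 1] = -18*h^5 - 35*h^4 - 4*h^3 - 6*h^2 + 2*h - 1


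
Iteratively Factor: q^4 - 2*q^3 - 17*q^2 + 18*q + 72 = (q + 3)*(q^3 - 5*q^2 - 2*q + 24) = (q - 4)*(q + 3)*(q^2 - q - 6) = (q - 4)*(q + 2)*(q + 3)*(q - 3)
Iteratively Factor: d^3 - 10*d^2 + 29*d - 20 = (d - 5)*(d^2 - 5*d + 4) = (d - 5)*(d - 1)*(d - 4)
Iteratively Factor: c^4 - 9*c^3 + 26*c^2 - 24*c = (c - 3)*(c^3 - 6*c^2 + 8*c) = c*(c - 3)*(c^2 - 6*c + 8) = c*(c - 4)*(c - 3)*(c - 2)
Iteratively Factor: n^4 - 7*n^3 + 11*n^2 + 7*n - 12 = (n - 1)*(n^3 - 6*n^2 + 5*n + 12) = (n - 4)*(n - 1)*(n^2 - 2*n - 3) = (n - 4)*(n - 1)*(n + 1)*(n - 3)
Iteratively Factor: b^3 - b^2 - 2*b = (b - 2)*(b^2 + b) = b*(b - 2)*(b + 1)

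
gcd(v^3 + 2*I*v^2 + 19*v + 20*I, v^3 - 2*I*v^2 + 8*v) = v - 4*I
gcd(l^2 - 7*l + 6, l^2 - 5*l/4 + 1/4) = l - 1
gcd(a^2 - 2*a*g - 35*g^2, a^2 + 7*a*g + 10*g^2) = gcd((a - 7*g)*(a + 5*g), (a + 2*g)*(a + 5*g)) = a + 5*g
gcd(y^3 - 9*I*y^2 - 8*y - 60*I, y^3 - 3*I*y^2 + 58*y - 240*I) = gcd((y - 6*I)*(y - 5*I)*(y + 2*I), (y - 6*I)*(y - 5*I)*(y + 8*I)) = y^2 - 11*I*y - 30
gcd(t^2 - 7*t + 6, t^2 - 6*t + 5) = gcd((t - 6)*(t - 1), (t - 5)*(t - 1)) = t - 1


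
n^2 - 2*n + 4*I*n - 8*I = (n - 2)*(n + 4*I)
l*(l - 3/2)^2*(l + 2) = l^4 - l^3 - 15*l^2/4 + 9*l/2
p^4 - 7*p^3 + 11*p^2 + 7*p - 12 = (p - 4)*(p - 3)*(p - 1)*(p + 1)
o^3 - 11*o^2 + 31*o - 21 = (o - 7)*(o - 3)*(o - 1)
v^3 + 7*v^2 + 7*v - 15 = (v - 1)*(v + 3)*(v + 5)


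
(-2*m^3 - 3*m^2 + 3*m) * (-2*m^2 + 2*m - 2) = 4*m^5 + 2*m^4 - 8*m^3 + 12*m^2 - 6*m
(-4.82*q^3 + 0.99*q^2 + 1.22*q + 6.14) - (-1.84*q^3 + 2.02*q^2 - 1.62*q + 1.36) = -2.98*q^3 - 1.03*q^2 + 2.84*q + 4.78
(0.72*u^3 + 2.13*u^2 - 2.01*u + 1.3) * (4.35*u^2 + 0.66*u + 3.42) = 3.132*u^5 + 9.7407*u^4 - 4.8753*u^3 + 11.613*u^2 - 6.0162*u + 4.446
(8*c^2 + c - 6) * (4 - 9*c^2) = -72*c^4 - 9*c^3 + 86*c^2 + 4*c - 24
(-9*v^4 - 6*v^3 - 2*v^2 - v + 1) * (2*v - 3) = -18*v^5 + 15*v^4 + 14*v^3 + 4*v^2 + 5*v - 3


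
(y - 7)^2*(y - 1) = y^3 - 15*y^2 + 63*y - 49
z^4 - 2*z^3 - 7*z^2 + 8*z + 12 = (z - 3)*(z - 2)*(z + 1)*(z + 2)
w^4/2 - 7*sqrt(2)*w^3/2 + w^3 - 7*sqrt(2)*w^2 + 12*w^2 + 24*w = w*(w/2 + 1)*(w - 4*sqrt(2))*(w - 3*sqrt(2))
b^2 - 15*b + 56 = (b - 8)*(b - 7)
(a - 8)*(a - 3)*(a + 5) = a^3 - 6*a^2 - 31*a + 120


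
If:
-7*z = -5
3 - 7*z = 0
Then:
No Solution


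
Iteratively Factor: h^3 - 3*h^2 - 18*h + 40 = (h - 5)*(h^2 + 2*h - 8) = (h - 5)*(h - 2)*(h + 4)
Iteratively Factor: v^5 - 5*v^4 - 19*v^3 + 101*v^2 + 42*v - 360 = (v - 5)*(v^4 - 19*v^2 + 6*v + 72) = (v - 5)*(v + 4)*(v^3 - 4*v^2 - 3*v + 18) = (v - 5)*(v + 2)*(v + 4)*(v^2 - 6*v + 9) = (v - 5)*(v - 3)*(v + 2)*(v + 4)*(v - 3)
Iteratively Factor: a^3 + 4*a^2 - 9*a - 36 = (a - 3)*(a^2 + 7*a + 12) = (a - 3)*(a + 3)*(a + 4)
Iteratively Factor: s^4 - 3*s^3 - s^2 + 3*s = (s - 1)*(s^3 - 2*s^2 - 3*s) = (s - 1)*(s + 1)*(s^2 - 3*s) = (s - 3)*(s - 1)*(s + 1)*(s)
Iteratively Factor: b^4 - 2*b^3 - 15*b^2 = (b - 5)*(b^3 + 3*b^2) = (b - 5)*(b + 3)*(b^2) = b*(b - 5)*(b + 3)*(b)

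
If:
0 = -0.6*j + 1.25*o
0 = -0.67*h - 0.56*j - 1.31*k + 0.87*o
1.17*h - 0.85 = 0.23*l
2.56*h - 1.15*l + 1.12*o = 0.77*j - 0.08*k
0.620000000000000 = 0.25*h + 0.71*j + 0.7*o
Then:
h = 1.25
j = 0.29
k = -0.67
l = 2.69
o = 0.14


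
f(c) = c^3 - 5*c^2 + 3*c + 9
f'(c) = 3*c^2 - 10*c + 3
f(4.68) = 16.03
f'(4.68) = 21.91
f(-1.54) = -11.13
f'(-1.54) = 25.51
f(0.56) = 9.29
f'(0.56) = -1.66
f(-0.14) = 8.48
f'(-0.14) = 4.46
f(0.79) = 8.74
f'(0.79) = -3.03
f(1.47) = 5.78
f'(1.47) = -5.22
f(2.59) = 0.60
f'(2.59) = -2.78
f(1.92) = 3.41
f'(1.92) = -5.14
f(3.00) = 0.00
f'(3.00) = 0.00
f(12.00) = 1053.00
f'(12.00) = 315.00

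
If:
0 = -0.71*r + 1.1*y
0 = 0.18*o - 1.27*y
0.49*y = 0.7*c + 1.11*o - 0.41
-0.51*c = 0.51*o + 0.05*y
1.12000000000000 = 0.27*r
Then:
No Solution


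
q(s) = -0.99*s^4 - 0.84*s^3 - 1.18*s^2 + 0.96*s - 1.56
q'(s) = -3.96*s^3 - 2.52*s^2 - 2.36*s + 0.96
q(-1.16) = -4.74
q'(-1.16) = 6.49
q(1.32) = -7.29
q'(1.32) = -15.65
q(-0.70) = -2.76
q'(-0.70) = 2.74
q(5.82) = -1337.40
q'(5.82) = -878.80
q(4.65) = -569.93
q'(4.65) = -462.66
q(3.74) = -252.11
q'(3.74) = -250.28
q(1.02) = -3.77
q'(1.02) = -8.27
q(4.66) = -574.57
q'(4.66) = -465.49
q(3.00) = -112.17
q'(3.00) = -135.72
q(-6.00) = -1151.40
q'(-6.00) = 779.76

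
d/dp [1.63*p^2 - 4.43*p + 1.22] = 3.26*p - 4.43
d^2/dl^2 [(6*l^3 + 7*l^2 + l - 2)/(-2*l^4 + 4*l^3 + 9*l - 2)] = 4*(-12*l^9 - 42*l^8 + 72*l^7 - 362*l^6 - 54*l^5 + 471*l^4 - 437*l^3 + 222*l^2 - 12*l + 58)/(8*l^12 - 48*l^11 + 96*l^10 - 172*l^9 + 456*l^8 - 528*l^7 + 582*l^6 - 1188*l^5 + 456*l^4 - 777*l^3 + 486*l^2 - 108*l + 8)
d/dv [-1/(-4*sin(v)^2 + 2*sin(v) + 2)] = (1 - 4*sin(v))*cos(v)/(2*(sin(v) + cos(2*v))^2)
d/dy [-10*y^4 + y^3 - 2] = y^2*(3 - 40*y)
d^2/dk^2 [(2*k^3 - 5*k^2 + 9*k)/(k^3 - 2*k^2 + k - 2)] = 2*(-k^6 + 21*k^5 - 15*k^4 - 59*k^3 + 156*k^2 - 84*k - 2)/(k^9 - 6*k^8 + 15*k^7 - 26*k^6 + 39*k^5 - 42*k^4 + 37*k^3 - 30*k^2 + 12*k - 8)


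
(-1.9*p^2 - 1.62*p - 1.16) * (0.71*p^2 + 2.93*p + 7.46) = -1.349*p^4 - 6.7172*p^3 - 19.7442*p^2 - 15.484*p - 8.6536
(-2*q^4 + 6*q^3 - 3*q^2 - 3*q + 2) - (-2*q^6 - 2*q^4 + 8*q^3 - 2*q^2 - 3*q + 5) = 2*q^6 - 2*q^3 - q^2 - 3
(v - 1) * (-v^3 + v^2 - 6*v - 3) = -v^4 + 2*v^3 - 7*v^2 + 3*v + 3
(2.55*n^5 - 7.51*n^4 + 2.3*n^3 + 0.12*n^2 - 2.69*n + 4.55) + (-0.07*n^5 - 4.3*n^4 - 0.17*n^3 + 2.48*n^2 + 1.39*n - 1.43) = 2.48*n^5 - 11.81*n^4 + 2.13*n^3 + 2.6*n^2 - 1.3*n + 3.12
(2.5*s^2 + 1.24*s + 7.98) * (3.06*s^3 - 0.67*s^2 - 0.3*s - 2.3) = 7.65*s^5 + 2.1194*s^4 + 22.838*s^3 - 11.4686*s^2 - 5.246*s - 18.354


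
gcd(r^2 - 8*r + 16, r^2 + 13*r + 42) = 1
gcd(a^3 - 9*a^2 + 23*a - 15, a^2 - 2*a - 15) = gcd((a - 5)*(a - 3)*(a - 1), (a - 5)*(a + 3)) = a - 5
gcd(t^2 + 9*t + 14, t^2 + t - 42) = t + 7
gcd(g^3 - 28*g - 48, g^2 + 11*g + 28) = g + 4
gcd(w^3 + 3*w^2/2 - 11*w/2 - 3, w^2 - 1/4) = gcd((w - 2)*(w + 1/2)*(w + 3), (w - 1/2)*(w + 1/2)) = w + 1/2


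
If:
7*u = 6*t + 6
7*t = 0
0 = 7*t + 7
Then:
No Solution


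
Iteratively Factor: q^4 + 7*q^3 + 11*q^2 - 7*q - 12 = (q + 3)*(q^3 + 4*q^2 - q - 4) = (q + 1)*(q + 3)*(q^2 + 3*q - 4) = (q - 1)*(q + 1)*(q + 3)*(q + 4)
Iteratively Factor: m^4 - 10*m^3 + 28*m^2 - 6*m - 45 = (m + 1)*(m^3 - 11*m^2 + 39*m - 45) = (m - 5)*(m + 1)*(m^2 - 6*m + 9) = (m - 5)*(m - 3)*(m + 1)*(m - 3)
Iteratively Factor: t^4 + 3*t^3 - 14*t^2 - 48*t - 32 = (t + 1)*(t^3 + 2*t^2 - 16*t - 32) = (t + 1)*(t + 4)*(t^2 - 2*t - 8) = (t - 4)*(t + 1)*(t + 4)*(t + 2)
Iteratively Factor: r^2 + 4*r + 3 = (r + 1)*(r + 3)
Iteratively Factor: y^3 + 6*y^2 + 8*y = (y + 4)*(y^2 + 2*y) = (y + 2)*(y + 4)*(y)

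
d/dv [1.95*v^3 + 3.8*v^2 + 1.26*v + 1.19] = 5.85*v^2 + 7.6*v + 1.26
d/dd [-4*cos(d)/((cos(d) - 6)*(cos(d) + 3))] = 4*(sin(d)^2 - 19)*sin(d)/((cos(d) - 6)^2*(cos(d) + 3)^2)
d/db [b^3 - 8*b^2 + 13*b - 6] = 3*b^2 - 16*b + 13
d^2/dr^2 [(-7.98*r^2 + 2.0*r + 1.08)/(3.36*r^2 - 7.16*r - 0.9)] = (-338.800896*r^3 - 71.6325119999999*r^2 - 119.605248*r + 78.561936)/(37.933056*r^6 - 242.500608*r^5 + 486.275328*r^4 - 237.150656*r^3 - 130.25232*r^2 - 17.3988*r - 0.729)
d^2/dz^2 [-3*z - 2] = 0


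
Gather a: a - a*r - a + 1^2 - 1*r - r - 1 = -a*r - 2*r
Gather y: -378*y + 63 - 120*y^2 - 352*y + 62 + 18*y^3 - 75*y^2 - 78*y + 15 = 18*y^3 - 195*y^2 - 808*y + 140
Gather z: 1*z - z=0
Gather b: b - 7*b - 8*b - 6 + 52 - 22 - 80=-14*b - 56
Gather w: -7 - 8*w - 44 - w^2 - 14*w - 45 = -w^2 - 22*w - 96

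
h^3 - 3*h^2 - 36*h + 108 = (h - 6)*(h - 3)*(h + 6)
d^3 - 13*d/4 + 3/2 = (d - 3/2)*(d - 1/2)*(d + 2)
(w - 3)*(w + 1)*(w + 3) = w^3 + w^2 - 9*w - 9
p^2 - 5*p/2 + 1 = (p - 2)*(p - 1/2)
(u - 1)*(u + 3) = u^2 + 2*u - 3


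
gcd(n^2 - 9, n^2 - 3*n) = n - 3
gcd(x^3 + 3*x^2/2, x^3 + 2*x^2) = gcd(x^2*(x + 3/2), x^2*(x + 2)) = x^2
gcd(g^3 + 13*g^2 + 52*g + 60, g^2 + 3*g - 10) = g + 5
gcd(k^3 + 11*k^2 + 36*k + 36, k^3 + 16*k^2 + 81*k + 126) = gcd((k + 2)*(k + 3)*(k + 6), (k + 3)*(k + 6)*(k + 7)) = k^2 + 9*k + 18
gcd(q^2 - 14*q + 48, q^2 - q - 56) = q - 8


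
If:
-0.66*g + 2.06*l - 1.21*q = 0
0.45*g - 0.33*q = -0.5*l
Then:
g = 0.0595067621320605*q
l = 0.606443914081146*q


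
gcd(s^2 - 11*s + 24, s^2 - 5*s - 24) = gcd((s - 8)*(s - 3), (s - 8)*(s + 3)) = s - 8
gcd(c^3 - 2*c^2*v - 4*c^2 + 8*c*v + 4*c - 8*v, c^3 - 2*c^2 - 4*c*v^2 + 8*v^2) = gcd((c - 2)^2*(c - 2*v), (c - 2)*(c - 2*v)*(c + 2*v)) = -c^2 + 2*c*v + 2*c - 4*v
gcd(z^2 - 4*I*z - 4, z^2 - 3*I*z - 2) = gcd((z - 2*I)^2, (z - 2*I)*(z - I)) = z - 2*I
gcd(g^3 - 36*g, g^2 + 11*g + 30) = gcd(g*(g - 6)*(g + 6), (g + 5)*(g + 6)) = g + 6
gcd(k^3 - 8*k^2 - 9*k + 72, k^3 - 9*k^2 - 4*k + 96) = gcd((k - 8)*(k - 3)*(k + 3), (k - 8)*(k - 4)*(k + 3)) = k^2 - 5*k - 24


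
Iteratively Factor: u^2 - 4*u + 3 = (u - 3)*(u - 1)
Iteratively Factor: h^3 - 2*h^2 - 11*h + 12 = (h - 4)*(h^2 + 2*h - 3) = (h - 4)*(h - 1)*(h + 3)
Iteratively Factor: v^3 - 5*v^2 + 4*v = (v - 4)*(v^2 - v) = (v - 4)*(v - 1)*(v)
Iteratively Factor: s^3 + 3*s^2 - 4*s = (s + 4)*(s^2 - s) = (s - 1)*(s + 4)*(s)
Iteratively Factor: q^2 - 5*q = (q)*(q - 5)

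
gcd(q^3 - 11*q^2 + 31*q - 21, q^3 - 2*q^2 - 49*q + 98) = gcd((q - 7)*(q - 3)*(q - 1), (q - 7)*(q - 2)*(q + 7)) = q - 7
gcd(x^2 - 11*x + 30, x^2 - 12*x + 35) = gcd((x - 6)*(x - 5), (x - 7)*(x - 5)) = x - 5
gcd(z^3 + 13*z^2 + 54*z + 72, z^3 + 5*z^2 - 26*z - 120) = z^2 + 10*z + 24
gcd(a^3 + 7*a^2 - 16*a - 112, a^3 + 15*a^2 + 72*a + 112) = a^2 + 11*a + 28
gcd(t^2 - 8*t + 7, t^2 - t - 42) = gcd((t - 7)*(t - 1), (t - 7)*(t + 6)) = t - 7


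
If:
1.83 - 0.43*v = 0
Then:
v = 4.26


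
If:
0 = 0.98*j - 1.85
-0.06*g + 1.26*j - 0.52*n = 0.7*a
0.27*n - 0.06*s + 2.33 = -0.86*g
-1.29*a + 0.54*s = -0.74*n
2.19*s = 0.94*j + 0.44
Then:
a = 1.85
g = -3.42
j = 1.89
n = 2.48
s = 1.01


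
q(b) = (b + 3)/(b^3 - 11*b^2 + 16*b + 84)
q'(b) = (b + 3)*(-3*b^2 + 22*b - 16)/(b^3 - 11*b^2 + 16*b + 84)^2 + 1/(b^3 - 11*b^2 + 16*b + 84) = (b^3 - 11*b^2 + 16*b - (b + 3)*(3*b^2 - 22*b + 16) + 84)/(b^3 - 11*b^2 + 16*b + 84)^2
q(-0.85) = 0.03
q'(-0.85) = -0.00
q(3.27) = 0.12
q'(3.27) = 0.07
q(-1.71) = 0.07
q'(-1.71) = -0.16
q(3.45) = 0.13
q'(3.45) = 0.08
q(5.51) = 1.55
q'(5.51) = 4.18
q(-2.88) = -0.00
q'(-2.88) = -0.02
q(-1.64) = 0.06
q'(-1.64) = -0.10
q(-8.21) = 0.00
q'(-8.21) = 0.00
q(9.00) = 0.18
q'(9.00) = -0.15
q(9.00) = 0.18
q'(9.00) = -0.15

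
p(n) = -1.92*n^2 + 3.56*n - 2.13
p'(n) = 3.56 - 3.84*n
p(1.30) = -0.75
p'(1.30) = -1.43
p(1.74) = -1.75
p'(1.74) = -3.12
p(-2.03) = -17.27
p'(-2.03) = 11.36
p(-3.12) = -31.93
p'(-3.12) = 15.54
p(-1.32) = -10.17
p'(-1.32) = 8.63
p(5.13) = -34.40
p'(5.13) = -16.14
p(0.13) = -1.70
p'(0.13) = 3.06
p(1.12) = -0.55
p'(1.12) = -0.74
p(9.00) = -125.61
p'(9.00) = -31.00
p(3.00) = -8.73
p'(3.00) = -7.96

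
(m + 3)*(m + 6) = m^2 + 9*m + 18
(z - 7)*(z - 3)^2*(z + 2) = z^4 - 11*z^3 + 25*z^2 + 39*z - 126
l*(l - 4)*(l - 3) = l^3 - 7*l^2 + 12*l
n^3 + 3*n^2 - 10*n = n*(n - 2)*(n + 5)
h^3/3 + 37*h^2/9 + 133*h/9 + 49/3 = (h/3 + 1)*(h + 7/3)*(h + 7)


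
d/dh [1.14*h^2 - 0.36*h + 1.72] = 2.28*h - 0.36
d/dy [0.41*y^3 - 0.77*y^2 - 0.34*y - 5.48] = 1.23*y^2 - 1.54*y - 0.34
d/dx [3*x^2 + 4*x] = 6*x + 4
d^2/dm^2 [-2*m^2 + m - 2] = -4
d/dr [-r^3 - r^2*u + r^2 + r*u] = -3*r^2 - 2*r*u + 2*r + u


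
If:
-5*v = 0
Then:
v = 0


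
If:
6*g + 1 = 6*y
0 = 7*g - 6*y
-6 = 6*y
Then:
No Solution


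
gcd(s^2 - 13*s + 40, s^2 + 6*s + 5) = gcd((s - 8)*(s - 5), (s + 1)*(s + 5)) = 1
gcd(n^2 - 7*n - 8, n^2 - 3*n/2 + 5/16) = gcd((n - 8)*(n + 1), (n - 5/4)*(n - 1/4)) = 1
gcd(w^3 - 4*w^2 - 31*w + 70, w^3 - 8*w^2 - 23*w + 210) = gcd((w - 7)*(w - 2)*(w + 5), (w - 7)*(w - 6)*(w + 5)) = w^2 - 2*w - 35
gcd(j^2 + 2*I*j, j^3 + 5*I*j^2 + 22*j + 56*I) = j + 2*I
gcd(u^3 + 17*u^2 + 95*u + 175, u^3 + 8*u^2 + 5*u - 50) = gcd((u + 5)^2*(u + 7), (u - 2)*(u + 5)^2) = u^2 + 10*u + 25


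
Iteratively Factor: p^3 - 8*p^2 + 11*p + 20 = (p - 5)*(p^2 - 3*p - 4) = (p - 5)*(p + 1)*(p - 4)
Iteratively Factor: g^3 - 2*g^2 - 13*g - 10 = (g + 2)*(g^2 - 4*g - 5) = (g + 1)*(g + 2)*(g - 5)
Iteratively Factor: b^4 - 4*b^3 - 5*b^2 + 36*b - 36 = (b - 2)*(b^3 - 2*b^2 - 9*b + 18) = (b - 3)*(b - 2)*(b^2 + b - 6) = (b - 3)*(b - 2)^2*(b + 3)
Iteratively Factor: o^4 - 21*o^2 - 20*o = (o + 1)*(o^3 - o^2 - 20*o) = o*(o + 1)*(o^2 - o - 20) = o*(o - 5)*(o + 1)*(o + 4)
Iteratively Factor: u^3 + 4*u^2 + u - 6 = (u + 2)*(u^2 + 2*u - 3) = (u - 1)*(u + 2)*(u + 3)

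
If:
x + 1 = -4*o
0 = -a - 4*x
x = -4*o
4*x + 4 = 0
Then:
No Solution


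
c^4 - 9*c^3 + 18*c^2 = c^2*(c - 6)*(c - 3)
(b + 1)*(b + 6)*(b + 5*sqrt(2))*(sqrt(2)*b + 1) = sqrt(2)*b^4 + 7*sqrt(2)*b^3 + 11*b^3 + 11*sqrt(2)*b^2 + 77*b^2 + 35*sqrt(2)*b + 66*b + 30*sqrt(2)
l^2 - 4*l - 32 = (l - 8)*(l + 4)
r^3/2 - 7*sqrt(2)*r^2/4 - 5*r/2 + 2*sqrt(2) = (r/2 + sqrt(2)/2)*(r - 4*sqrt(2))*(r - sqrt(2)/2)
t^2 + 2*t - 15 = (t - 3)*(t + 5)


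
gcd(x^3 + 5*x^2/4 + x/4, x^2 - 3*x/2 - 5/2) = x + 1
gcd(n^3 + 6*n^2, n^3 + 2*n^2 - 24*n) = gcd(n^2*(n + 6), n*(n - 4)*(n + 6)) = n^2 + 6*n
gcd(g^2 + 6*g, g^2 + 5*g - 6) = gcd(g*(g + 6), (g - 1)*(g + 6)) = g + 6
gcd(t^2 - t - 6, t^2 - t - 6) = t^2 - t - 6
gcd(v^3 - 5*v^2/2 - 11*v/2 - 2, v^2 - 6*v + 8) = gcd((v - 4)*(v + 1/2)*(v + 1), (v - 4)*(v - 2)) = v - 4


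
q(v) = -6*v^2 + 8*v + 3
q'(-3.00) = 44.00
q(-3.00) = -75.00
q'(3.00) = -28.00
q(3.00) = -27.00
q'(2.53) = -22.36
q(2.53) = -15.17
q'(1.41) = -8.92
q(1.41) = 2.35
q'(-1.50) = 26.00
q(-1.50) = -22.50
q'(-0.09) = 9.08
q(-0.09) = 2.23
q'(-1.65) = 27.80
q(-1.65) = -26.54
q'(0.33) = 4.04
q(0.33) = 4.99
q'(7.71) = -84.52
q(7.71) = -291.98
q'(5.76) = -61.12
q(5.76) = -149.99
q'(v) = 8 - 12*v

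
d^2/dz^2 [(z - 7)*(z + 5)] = 2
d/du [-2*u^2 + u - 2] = 1 - 4*u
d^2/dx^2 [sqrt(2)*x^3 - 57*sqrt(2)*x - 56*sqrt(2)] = 6*sqrt(2)*x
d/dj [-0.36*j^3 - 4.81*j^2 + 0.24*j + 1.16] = -1.08*j^2 - 9.62*j + 0.24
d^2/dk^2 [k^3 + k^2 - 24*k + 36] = 6*k + 2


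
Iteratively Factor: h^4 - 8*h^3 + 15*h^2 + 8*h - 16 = (h - 4)*(h^3 - 4*h^2 - h + 4) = (h - 4)*(h + 1)*(h^2 - 5*h + 4) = (h - 4)^2*(h + 1)*(h - 1)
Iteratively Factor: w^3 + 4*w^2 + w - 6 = (w + 3)*(w^2 + w - 2) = (w - 1)*(w + 3)*(w + 2)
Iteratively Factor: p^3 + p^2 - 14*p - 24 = (p + 2)*(p^2 - p - 12) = (p + 2)*(p + 3)*(p - 4)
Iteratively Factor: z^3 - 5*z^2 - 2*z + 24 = (z + 2)*(z^2 - 7*z + 12) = (z - 3)*(z + 2)*(z - 4)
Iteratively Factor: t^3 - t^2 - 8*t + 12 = (t - 2)*(t^2 + t - 6) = (t - 2)*(t + 3)*(t - 2)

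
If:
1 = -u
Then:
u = -1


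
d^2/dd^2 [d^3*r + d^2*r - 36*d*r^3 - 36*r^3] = 2*r*(3*d + 1)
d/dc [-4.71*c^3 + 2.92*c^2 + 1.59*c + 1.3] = -14.13*c^2 + 5.84*c + 1.59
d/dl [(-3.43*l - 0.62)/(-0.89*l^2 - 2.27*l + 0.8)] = (3.0527*l^2 + 7.7861*l - (1.78*l + 2.27)*(3.43*l + 0.62) - 2.744)/(0.89*l^2 + 2.27*l - 0.8)^2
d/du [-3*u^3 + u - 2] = 1 - 9*u^2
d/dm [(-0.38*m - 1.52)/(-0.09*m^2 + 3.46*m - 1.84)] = (-0.0342*m^2 - 0.2736*m + 5.9584)/(0.0081*m^4 - 0.6228*m^3 + 12.3028*m^2 - 12.7328*m + 3.3856)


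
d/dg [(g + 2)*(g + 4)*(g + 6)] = 3*g^2 + 24*g + 44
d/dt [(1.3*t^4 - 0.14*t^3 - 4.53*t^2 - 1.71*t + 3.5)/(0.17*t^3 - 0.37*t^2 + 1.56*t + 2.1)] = (0.221*t^6 - 0.962*t^5 + 6.9059*t^4 + 11.0646*t^3 - 10.3665*t^2 - 16.436*t - 9.051)/(0.0289*t^6 - 0.1258*t^5 + 0.6673*t^4 - 0.4404*t^3 + 0.8796*t^2 + 6.552*t + 4.41)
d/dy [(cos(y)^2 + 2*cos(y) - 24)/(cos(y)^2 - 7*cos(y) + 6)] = 3*(3*cos(y)^2 - 20*cos(y) + 52)*sin(y)/((cos(y) - 6)^2*(cos(y) - 1)^2)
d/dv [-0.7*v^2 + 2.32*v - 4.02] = 2.32 - 1.4*v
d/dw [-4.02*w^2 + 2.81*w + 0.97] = 2.81 - 8.04*w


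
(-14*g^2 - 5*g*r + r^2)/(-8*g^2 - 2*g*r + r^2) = (-7*g + r)/(-4*g + r)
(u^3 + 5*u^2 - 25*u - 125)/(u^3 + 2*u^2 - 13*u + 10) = (u^2 - 25)/(u^2 - 3*u + 2)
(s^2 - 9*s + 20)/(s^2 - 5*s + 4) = (s - 5)/(s - 1)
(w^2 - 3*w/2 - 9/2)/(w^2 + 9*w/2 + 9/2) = (w - 3)/(w + 3)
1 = 1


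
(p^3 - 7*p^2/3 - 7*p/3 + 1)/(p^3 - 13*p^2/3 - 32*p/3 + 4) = (p^2 - 2*p - 3)/(p^2 - 4*p - 12)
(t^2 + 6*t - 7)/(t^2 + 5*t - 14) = (t - 1)/(t - 2)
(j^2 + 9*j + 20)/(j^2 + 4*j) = (j + 5)/j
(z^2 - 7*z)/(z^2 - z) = (z - 7)/(z - 1)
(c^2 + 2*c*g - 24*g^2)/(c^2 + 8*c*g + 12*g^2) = (c - 4*g)/(c + 2*g)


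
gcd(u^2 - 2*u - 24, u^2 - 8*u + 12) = u - 6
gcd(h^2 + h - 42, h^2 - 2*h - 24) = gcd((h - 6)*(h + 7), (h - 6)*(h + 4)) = h - 6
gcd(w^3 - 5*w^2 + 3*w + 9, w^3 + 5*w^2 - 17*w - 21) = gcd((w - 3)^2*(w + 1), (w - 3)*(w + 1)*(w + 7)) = w^2 - 2*w - 3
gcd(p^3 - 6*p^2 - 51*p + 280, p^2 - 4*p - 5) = p - 5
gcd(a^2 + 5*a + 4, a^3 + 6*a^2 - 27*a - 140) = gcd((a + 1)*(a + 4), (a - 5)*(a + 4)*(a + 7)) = a + 4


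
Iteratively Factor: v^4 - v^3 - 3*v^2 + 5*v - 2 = (v - 1)*(v^3 - 3*v + 2) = (v - 1)^2*(v^2 + v - 2) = (v - 1)^2*(v + 2)*(v - 1)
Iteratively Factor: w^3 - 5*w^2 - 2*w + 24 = (w - 4)*(w^2 - w - 6) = (w - 4)*(w - 3)*(w + 2)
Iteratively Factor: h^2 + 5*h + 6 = (h + 3)*(h + 2)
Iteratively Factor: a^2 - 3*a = (a - 3)*(a)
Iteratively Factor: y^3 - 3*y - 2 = (y - 2)*(y^2 + 2*y + 1) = (y - 2)*(y + 1)*(y + 1)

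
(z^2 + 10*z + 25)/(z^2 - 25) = (z + 5)/(z - 5)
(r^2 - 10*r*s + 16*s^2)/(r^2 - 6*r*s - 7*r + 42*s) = (r^2 - 10*r*s + 16*s^2)/(r^2 - 6*r*s - 7*r + 42*s)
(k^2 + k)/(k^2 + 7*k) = (k + 1)/(k + 7)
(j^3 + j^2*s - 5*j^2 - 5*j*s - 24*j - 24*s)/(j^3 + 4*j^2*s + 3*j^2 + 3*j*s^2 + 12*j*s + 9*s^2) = (j - 8)/(j + 3*s)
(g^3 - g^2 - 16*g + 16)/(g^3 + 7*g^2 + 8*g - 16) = (g - 4)/(g + 4)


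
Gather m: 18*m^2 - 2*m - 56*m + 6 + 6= 18*m^2 - 58*m + 12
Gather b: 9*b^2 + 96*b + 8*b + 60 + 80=9*b^2 + 104*b + 140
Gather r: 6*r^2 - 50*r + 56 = 6*r^2 - 50*r + 56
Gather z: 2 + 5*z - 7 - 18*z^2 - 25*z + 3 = -18*z^2 - 20*z - 2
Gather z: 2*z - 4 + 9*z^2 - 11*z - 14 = 9*z^2 - 9*z - 18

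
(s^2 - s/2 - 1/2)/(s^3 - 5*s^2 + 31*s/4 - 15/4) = 2*(2*s + 1)/(4*s^2 - 16*s + 15)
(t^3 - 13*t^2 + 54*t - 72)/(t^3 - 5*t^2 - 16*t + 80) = (t^2 - 9*t + 18)/(t^2 - t - 20)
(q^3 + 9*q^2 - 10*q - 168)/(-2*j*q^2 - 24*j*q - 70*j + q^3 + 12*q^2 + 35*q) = (q^2 + 2*q - 24)/(-2*j*q - 10*j + q^2 + 5*q)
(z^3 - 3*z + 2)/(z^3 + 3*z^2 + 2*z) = (z^2 - 2*z + 1)/(z*(z + 1))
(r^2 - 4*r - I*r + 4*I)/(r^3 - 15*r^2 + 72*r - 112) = (r - I)/(r^2 - 11*r + 28)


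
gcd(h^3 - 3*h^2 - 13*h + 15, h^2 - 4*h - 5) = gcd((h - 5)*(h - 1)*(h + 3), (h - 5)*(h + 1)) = h - 5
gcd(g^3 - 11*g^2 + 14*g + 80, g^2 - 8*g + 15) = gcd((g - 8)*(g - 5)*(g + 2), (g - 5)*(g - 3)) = g - 5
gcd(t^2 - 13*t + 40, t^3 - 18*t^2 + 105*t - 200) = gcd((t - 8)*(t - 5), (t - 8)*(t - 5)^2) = t^2 - 13*t + 40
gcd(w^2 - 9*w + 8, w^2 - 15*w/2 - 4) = w - 8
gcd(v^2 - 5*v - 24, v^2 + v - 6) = v + 3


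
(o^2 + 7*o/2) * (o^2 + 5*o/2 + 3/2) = o^4 + 6*o^3 + 41*o^2/4 + 21*o/4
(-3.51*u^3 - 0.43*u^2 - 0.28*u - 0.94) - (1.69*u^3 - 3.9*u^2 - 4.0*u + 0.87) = -5.2*u^3 + 3.47*u^2 + 3.72*u - 1.81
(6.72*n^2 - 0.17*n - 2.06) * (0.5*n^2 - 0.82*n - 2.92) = 3.36*n^4 - 5.5954*n^3 - 20.513*n^2 + 2.1856*n + 6.0152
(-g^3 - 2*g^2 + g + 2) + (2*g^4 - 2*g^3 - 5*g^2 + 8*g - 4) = 2*g^4 - 3*g^3 - 7*g^2 + 9*g - 2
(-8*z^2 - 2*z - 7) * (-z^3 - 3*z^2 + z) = 8*z^5 + 26*z^4 + 5*z^3 + 19*z^2 - 7*z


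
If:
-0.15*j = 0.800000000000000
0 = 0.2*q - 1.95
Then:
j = -5.33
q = 9.75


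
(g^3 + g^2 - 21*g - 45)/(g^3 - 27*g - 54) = (g - 5)/(g - 6)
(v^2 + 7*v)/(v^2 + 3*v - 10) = v*(v + 7)/(v^2 + 3*v - 10)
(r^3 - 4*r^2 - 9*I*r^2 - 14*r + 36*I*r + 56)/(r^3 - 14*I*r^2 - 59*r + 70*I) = (r - 4)/(r - 5*I)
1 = 1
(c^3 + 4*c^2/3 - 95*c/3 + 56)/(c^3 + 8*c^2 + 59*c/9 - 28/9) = 3*(3*c^2 - 17*c + 24)/(9*c^2 + 9*c - 4)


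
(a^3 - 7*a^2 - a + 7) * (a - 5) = a^4 - 12*a^3 + 34*a^2 + 12*a - 35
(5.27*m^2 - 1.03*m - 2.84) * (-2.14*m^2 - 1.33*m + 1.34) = -11.2778*m^4 - 4.8049*m^3 + 14.5093*m^2 + 2.397*m - 3.8056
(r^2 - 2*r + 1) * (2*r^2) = 2*r^4 - 4*r^3 + 2*r^2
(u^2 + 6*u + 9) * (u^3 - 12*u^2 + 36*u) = u^5 - 6*u^4 - 27*u^3 + 108*u^2 + 324*u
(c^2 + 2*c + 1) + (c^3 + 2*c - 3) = c^3 + c^2 + 4*c - 2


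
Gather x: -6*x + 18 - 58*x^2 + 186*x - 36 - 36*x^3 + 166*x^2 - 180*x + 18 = -36*x^3 + 108*x^2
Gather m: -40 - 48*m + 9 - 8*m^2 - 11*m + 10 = -8*m^2 - 59*m - 21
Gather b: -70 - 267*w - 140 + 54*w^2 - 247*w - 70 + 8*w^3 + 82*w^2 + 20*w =8*w^3 + 136*w^2 - 494*w - 280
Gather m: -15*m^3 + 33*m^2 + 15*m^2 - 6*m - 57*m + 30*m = -15*m^3 + 48*m^2 - 33*m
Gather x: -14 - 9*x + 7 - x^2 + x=-x^2 - 8*x - 7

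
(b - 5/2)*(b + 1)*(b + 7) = b^3 + 11*b^2/2 - 13*b - 35/2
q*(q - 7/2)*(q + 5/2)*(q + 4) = q^4 + 3*q^3 - 51*q^2/4 - 35*q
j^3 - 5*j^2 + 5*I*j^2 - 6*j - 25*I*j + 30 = (j - 5)*(j + 2*I)*(j + 3*I)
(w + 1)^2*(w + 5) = w^3 + 7*w^2 + 11*w + 5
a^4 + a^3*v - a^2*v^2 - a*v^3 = a*(a - v)*(a + v)^2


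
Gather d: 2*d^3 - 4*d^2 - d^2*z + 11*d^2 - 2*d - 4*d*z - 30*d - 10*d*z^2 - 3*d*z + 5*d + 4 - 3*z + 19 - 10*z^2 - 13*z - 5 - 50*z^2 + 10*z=2*d^3 + d^2*(7 - z) + d*(-10*z^2 - 7*z - 27) - 60*z^2 - 6*z + 18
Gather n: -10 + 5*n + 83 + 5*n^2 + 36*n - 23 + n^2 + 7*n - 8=6*n^2 + 48*n + 42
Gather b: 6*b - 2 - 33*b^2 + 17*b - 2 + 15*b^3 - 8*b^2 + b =15*b^3 - 41*b^2 + 24*b - 4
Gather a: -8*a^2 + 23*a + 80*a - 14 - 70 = -8*a^2 + 103*a - 84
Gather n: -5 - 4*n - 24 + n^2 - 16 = n^2 - 4*n - 45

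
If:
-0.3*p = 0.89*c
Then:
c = -0.337078651685393*p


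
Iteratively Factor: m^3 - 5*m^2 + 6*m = (m - 2)*(m^2 - 3*m) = (m - 3)*(m - 2)*(m)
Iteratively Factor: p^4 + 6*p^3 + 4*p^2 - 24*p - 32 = (p + 4)*(p^3 + 2*p^2 - 4*p - 8) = (p + 2)*(p + 4)*(p^2 - 4) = (p - 2)*(p + 2)*(p + 4)*(p + 2)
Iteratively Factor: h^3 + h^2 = (h + 1)*(h^2) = h*(h + 1)*(h)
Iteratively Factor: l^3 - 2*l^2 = (l)*(l^2 - 2*l) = l^2*(l - 2)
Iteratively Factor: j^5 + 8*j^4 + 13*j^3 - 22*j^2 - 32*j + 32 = (j - 1)*(j^4 + 9*j^3 + 22*j^2 - 32) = (j - 1)*(j + 4)*(j^3 + 5*j^2 + 2*j - 8) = (j - 1)^2*(j + 4)*(j^2 + 6*j + 8) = (j - 1)^2*(j + 4)^2*(j + 2)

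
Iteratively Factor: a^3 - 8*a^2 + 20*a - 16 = (a - 4)*(a^2 - 4*a + 4) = (a - 4)*(a - 2)*(a - 2)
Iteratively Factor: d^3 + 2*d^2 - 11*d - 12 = (d + 1)*(d^2 + d - 12) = (d - 3)*(d + 1)*(d + 4)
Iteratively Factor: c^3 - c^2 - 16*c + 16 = (c - 1)*(c^2 - 16) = (c - 4)*(c - 1)*(c + 4)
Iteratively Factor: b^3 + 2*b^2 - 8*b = (b - 2)*(b^2 + 4*b) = b*(b - 2)*(b + 4)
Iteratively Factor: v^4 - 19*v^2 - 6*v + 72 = (v + 3)*(v^3 - 3*v^2 - 10*v + 24) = (v - 4)*(v + 3)*(v^2 + v - 6) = (v - 4)*(v + 3)^2*(v - 2)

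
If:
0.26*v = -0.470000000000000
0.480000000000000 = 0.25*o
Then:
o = 1.92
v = -1.81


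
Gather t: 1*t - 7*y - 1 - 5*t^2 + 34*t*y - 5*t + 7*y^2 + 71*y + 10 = -5*t^2 + t*(34*y - 4) + 7*y^2 + 64*y + 9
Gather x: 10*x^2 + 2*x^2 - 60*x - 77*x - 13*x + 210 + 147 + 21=12*x^2 - 150*x + 378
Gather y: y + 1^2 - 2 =y - 1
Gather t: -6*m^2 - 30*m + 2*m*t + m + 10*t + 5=-6*m^2 - 29*m + t*(2*m + 10) + 5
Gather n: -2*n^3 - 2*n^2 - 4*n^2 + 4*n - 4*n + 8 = -2*n^3 - 6*n^2 + 8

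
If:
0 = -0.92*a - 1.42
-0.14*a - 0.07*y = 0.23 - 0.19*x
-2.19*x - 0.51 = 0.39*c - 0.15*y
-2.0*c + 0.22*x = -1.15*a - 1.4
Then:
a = -1.54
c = -0.22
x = -0.26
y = -0.89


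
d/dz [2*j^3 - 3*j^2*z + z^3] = -3*j^2 + 3*z^2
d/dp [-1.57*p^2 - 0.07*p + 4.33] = -3.14*p - 0.07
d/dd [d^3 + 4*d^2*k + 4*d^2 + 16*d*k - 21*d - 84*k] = 3*d^2 + 8*d*k + 8*d + 16*k - 21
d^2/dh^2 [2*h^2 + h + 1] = 4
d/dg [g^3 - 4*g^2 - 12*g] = 3*g^2 - 8*g - 12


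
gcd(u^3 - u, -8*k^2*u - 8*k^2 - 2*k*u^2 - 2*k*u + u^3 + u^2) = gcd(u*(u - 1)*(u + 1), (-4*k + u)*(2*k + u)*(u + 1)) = u + 1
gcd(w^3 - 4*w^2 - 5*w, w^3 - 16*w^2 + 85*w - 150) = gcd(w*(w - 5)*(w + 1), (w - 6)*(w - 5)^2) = w - 5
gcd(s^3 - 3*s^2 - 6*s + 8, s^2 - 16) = s - 4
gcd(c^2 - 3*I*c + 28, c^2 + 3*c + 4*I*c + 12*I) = c + 4*I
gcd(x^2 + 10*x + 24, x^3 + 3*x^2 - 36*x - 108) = x + 6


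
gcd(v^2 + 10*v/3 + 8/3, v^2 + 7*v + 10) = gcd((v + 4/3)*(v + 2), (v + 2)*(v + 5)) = v + 2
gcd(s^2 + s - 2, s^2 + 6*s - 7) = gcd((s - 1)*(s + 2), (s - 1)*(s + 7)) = s - 1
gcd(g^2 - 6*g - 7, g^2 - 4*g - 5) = g + 1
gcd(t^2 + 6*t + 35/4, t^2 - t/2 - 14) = t + 7/2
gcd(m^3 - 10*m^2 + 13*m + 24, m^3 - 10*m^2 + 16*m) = m - 8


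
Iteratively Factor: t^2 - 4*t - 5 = (t + 1)*(t - 5)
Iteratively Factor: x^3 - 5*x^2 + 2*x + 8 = (x - 2)*(x^2 - 3*x - 4) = (x - 2)*(x + 1)*(x - 4)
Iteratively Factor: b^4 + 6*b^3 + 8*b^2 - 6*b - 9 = (b + 3)*(b^3 + 3*b^2 - b - 3) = (b + 3)^2*(b^2 - 1) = (b - 1)*(b + 3)^2*(b + 1)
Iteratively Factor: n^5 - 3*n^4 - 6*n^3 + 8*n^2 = (n)*(n^4 - 3*n^3 - 6*n^2 + 8*n) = n^2*(n^3 - 3*n^2 - 6*n + 8) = n^2*(n + 2)*(n^2 - 5*n + 4) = n^2*(n - 4)*(n + 2)*(n - 1)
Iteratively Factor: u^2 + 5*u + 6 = (u + 2)*(u + 3)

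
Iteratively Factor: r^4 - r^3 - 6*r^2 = (r - 3)*(r^3 + 2*r^2) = r*(r - 3)*(r^2 + 2*r) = r^2*(r - 3)*(r + 2)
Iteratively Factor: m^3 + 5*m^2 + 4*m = (m)*(m^2 + 5*m + 4) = m*(m + 4)*(m + 1)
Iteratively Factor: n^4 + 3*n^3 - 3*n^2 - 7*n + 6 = (n - 1)*(n^3 + 4*n^2 + n - 6) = (n - 1)*(n + 2)*(n^2 + 2*n - 3) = (n - 1)^2*(n + 2)*(n + 3)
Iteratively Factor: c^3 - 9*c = (c + 3)*(c^2 - 3*c) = c*(c + 3)*(c - 3)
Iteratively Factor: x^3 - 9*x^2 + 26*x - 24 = (x - 3)*(x^2 - 6*x + 8) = (x - 3)*(x - 2)*(x - 4)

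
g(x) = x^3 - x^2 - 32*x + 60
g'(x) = 3*x^2 - 2*x - 32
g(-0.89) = 86.98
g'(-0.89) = -27.84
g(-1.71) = 106.80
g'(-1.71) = -19.81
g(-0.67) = 80.69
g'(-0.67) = -29.31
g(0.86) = 32.38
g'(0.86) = -31.50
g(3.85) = -20.96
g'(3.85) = 4.77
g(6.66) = 97.93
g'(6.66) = 87.75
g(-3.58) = 115.86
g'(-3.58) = 13.61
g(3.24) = -20.17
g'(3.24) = -6.99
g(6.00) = 48.00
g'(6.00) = 64.00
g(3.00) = -18.00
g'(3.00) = -11.00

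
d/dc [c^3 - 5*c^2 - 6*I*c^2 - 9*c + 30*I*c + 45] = 3*c^2 - 10*c - 12*I*c - 9 + 30*I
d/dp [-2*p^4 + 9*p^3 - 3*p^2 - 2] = p*(-8*p^2 + 27*p - 6)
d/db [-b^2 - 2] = -2*b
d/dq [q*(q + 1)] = 2*q + 1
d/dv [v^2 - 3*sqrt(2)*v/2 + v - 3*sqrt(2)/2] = 2*v - 3*sqrt(2)/2 + 1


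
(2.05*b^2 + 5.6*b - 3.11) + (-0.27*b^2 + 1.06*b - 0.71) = 1.78*b^2 + 6.66*b - 3.82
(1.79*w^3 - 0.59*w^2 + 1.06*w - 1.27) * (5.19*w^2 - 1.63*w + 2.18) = 9.2901*w^5 - 5.9798*w^4 + 10.3653*w^3 - 9.6053*w^2 + 4.3809*w - 2.7686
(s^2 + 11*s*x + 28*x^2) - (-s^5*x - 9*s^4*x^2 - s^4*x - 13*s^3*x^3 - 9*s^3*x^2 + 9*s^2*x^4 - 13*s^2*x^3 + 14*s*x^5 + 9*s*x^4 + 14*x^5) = s^5*x + 9*s^4*x^2 + s^4*x + 13*s^3*x^3 + 9*s^3*x^2 - 9*s^2*x^4 + 13*s^2*x^3 + s^2 - 14*s*x^5 - 9*s*x^4 + 11*s*x - 14*x^5 + 28*x^2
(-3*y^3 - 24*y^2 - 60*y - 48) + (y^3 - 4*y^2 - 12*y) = -2*y^3 - 28*y^2 - 72*y - 48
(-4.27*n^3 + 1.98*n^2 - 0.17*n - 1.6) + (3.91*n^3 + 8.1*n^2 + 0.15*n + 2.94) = -0.359999999999999*n^3 + 10.08*n^2 - 0.02*n + 1.34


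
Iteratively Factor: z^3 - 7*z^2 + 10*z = (z)*(z^2 - 7*z + 10) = z*(z - 2)*(z - 5)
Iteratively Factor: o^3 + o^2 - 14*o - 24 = (o + 3)*(o^2 - 2*o - 8) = (o - 4)*(o + 3)*(o + 2)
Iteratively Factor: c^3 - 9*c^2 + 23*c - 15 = (c - 3)*(c^2 - 6*c + 5) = (c - 3)*(c - 1)*(c - 5)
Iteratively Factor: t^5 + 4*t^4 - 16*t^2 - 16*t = (t + 2)*(t^4 + 2*t^3 - 4*t^2 - 8*t) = (t - 2)*(t + 2)*(t^3 + 4*t^2 + 4*t) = (t - 2)*(t + 2)^2*(t^2 + 2*t) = t*(t - 2)*(t + 2)^2*(t + 2)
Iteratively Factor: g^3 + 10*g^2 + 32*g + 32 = (g + 4)*(g^2 + 6*g + 8) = (g + 4)^2*(g + 2)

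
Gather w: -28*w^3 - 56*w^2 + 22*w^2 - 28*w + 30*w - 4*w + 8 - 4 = -28*w^3 - 34*w^2 - 2*w + 4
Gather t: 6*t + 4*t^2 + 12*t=4*t^2 + 18*t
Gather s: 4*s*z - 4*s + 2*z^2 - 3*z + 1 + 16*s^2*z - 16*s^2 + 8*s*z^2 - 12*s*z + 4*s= s^2*(16*z - 16) + s*(8*z^2 - 8*z) + 2*z^2 - 3*z + 1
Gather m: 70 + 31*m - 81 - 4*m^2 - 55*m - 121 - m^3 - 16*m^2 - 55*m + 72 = -m^3 - 20*m^2 - 79*m - 60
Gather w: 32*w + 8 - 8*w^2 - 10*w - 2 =-8*w^2 + 22*w + 6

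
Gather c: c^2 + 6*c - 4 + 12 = c^2 + 6*c + 8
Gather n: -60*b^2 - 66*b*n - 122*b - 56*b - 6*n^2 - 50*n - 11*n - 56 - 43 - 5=-60*b^2 - 178*b - 6*n^2 + n*(-66*b - 61) - 104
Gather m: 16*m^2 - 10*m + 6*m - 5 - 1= 16*m^2 - 4*m - 6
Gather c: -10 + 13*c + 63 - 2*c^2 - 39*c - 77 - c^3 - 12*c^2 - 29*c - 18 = -c^3 - 14*c^2 - 55*c - 42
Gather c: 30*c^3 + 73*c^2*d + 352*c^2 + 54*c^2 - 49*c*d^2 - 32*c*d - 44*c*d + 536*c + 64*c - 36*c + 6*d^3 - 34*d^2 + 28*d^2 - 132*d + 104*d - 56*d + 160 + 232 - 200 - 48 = 30*c^3 + c^2*(73*d + 406) + c*(-49*d^2 - 76*d + 564) + 6*d^3 - 6*d^2 - 84*d + 144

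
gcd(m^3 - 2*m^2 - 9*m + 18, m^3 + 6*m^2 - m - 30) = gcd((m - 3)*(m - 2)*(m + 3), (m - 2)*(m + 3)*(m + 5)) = m^2 + m - 6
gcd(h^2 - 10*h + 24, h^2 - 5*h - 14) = 1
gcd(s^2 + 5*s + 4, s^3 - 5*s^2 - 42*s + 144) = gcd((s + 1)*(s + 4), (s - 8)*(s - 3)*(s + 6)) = 1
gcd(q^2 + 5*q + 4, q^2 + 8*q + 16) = q + 4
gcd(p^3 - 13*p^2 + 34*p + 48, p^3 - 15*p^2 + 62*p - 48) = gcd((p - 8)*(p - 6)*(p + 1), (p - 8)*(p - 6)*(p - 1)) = p^2 - 14*p + 48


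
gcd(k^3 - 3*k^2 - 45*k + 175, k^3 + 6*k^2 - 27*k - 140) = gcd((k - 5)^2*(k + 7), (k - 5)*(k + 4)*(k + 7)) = k^2 + 2*k - 35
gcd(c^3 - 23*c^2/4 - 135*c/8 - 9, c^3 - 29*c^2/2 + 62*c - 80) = c - 8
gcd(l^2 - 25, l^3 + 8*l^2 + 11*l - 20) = l + 5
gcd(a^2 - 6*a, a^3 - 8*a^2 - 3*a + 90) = a - 6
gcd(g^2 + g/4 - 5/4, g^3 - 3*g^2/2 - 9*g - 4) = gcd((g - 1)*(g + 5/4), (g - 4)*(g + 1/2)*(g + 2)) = 1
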